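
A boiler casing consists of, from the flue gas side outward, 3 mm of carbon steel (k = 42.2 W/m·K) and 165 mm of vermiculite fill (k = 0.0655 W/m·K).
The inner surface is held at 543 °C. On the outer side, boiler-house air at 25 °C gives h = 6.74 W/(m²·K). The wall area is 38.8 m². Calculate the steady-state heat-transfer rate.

Q ≈ 7530 W

Series thermal resistances:
R_carbon steel = L/(kA) = 0.003/(42.2×38.8) = 1.832×10^-6 K/W
R_vermiculite fill = L/(kA) = 0.165/(0.0655×38.8) = 0.06492 K/W
R_outer film = 1/(h_o·A) = 1/(6.74×38.8) = 0.003824 K/W
R_total = 0.06875 K/W
Q = ΔT / R_total = 518 / 0.06875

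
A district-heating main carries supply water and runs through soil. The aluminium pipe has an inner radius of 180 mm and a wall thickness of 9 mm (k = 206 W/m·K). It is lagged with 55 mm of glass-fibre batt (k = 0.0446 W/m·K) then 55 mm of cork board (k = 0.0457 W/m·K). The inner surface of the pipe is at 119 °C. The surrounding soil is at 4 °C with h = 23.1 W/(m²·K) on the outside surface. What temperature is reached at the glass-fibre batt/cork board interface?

Treating each annulus and film as a series resistance:
R_aluminium pipe wall = ln(189/180)/(2π×206×1) = 3.77×10^-5 K/W
R_glass-fibre batt = ln(244/189)/(2π×0.0446×1) = 0.9115 K/W
R_cork board = ln(299/244)/(2π×0.0457×1) = 0.7079 K/W
R_outer film = 1/(h_o·2πr_oL) = 1/(23.1×2π×0.299×1) = 0.02304 K/W
R_total = 1.642 K/W
Q = ΔT/R_total = 115/1.642
Q = 70 W/m
T_interface = T_inner − Q·ΣR(inner→interface) = 119 − 70×0.9115

T ≈ 55.2 °C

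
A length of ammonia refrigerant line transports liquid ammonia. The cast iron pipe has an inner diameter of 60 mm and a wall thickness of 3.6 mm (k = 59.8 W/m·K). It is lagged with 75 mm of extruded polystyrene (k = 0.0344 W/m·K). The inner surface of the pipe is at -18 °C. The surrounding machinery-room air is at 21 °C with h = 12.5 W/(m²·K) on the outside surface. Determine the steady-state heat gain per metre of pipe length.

For a radial system each layer contributes R = ln(r_out/r_in)/(2πkL); films add R = 1/(hA).
R_cast iron pipe wall = ln(33.6/30)/(2π×59.8×1) = 3.016×10^-4 K/W
R_extruded polystyrene = ln(108.6/33.6)/(2π×0.0344×1) = 5.428 K/W
R_outer film = 1/(h_o·2πr_oL) = 1/(12.5×2π×0.1086×1) = 0.1172 K/W
R_total = 5.545 K/W
Q = ΔT/R_total = 39/5.545

q′ ≈ 7.03 W/m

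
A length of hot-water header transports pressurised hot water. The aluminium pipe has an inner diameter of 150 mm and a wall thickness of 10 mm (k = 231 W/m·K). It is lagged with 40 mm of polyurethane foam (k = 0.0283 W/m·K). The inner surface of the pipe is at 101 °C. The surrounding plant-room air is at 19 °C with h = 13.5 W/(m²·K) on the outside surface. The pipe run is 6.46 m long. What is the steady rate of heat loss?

Q ≈ 234 W

Cylindrical conduction, so R = ln(r₂/r₁)/(2πkL) per layer, in series:
R_aluminium pipe wall = ln(85/75)/(2π×231×6.46) = 1.335×10^-5 K/W
R_polyurethane foam = ln(125/85)/(2π×0.0283×6.46) = 0.3357 K/W
R_outer film = 1/(h_o·2πr_oL) = 1/(13.5×2π×0.125×6.46) = 0.0146 K/W
R_total = 0.3504 K/W
Q = ΔT/R_total = 82/0.3504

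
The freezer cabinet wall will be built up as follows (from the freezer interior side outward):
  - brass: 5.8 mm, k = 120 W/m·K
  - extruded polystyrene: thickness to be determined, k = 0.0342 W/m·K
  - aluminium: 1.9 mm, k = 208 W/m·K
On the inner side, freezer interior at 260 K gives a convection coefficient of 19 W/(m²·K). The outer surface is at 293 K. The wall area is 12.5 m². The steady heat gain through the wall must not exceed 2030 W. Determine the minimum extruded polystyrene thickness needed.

Treating each layer as a thermal resistance in series:
R_inner film = 1/(h_i·A) = 1/(19×12.5) = 0.004211 K/W
R_brass = L/(kA) = 0.0058/(120×12.5) = 3.867×10^-6 K/W
R_aluminium = L/(kA) = 0.0019/(208×12.5) = 7.308×10^-7 K/W
Sum of the known resistances R_other = 0.004215 K/W
Required total resistance R_tot = ΔT/Q_allow = 33/2030 = 0.01626 K/W
R_extruded polystyrene = R_tot − R_other = 0.01204 K/W
L = R·k·A = 0.01204×0.0342×12.5

L ≈ 5.15 mm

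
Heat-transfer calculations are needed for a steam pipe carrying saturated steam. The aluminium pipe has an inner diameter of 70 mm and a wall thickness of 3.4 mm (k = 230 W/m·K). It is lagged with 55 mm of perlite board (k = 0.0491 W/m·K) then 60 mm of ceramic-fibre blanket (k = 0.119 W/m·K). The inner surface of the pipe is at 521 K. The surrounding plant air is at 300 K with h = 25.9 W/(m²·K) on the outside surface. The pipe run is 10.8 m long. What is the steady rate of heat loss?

Q ≈ 666 W

Treating each annulus and film as a series resistance:
R_aluminium pipe wall = ln(38.4/35)/(2π×230×10.8) = 5.94×10^-6 K/W
R_perlite board = ln(93.4/38.4)/(2π×0.0491×10.8) = 0.2668 K/W
R_ceramic-fibre blanket = ln(153.4/93.4)/(2π×0.119×10.8) = 0.06144 K/W
R_outer film = 1/(h_o·2πr_oL) = 1/(25.9×2π×0.1534×10.8) = 0.003709 K/W
R_total = 0.3319 K/W
Q = ΔT/R_total = 221/0.3319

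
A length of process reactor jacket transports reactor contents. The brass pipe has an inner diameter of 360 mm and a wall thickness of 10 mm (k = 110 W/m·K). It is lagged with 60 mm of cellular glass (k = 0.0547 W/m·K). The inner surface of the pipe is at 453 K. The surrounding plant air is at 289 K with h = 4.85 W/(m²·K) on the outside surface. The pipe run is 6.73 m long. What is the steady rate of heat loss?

Q ≈ 1190 W

For a radial system each layer contributes R = ln(r_out/r_in)/(2πkL); films add R = 1/(hA).
R_brass pipe wall = ln(190/180)/(2π×110×6.73) = 1.162×10^-5 K/W
R_cellular glass = ln(250/190)/(2π×0.0547×6.73) = 0.1186 K/W
R_outer film = 1/(h_o·2πr_oL) = 1/(4.85×2π×0.25×6.73) = 0.0195 K/W
R_total = 0.1382 K/W
Q = ΔT/R_total = 164/0.1382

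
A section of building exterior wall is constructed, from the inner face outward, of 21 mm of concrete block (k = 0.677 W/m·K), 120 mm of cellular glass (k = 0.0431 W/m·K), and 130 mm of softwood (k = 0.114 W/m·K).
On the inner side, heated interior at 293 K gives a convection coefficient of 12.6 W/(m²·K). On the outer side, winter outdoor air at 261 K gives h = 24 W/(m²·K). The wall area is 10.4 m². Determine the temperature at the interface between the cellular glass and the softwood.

Thermal resistances in series:
R_inner film = 1/(h_i·A) = 1/(12.6×10.4) = 0.007631 K/W
R_concrete block = L/(kA) = 0.021/(0.677×10.4) = 0.002983 K/W
R_cellular glass = L/(kA) = 0.12/(0.0431×10.4) = 0.2677 K/W
R_softwood = L/(kA) = 0.13/(0.114×10.4) = 0.1096 K/W
R_outer film = 1/(h_o·A) = 1/(24×10.4) = 0.004006 K/W
R_total = 0.392 K/W;  Q = ΔT/R_total = 32/0.392 = 81.64 W
T_interface = T_inner − Q·ΣR(inner→interface) = 293 − 81.6×0.2783

T ≈ 270 K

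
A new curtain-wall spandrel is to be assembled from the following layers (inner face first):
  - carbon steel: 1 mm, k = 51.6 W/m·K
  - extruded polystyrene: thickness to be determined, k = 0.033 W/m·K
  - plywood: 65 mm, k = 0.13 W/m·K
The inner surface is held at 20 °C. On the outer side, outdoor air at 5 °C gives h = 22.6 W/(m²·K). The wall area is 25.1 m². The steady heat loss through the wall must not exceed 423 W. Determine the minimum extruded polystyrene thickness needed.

Model the wall as resistances in series:
R_carbon steel = L/(kA) = 0.001/(51.6×25.1) = 7.721×10^-7 K/W
R_plywood = L/(kA) = 0.065/(0.13×25.1) = 0.01992 K/W
R_outer film = 1/(h_o·A) = 1/(22.6×25.1) = 0.001763 K/W
Sum of the known resistances R_other = 0.02168 K/W
Required total resistance R_tot = ΔT/Q_allow = 15/423 = 0.03546 K/W
R_extruded polystyrene = R_tot − R_other = 0.01378 K/W
L = R·k·A = 0.01378×0.033×25.1

L ≈ 11.4 mm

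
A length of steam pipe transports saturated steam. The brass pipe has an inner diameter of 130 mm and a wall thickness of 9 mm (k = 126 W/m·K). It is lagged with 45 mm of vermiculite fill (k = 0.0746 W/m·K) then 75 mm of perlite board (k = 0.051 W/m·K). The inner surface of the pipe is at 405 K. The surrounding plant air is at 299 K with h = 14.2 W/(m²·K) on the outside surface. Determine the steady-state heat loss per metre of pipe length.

q′ ≈ 40.8 W/m

Treating each annulus and film as a series resistance:
R_brass pipe wall = ln(74/65)/(2π×126×1) = 1.638×10^-4 K/W
R_vermiculite fill = ln(119/74)/(2π×0.0746×1) = 1.014 K/W
R_perlite board = ln(194/119)/(2π×0.051×1) = 1.525 K/W
R_outer film = 1/(h_o·2πr_oL) = 1/(14.2×2π×0.194×1) = 0.05777 K/W
R_total = 2.597 K/W
Q = ΔT/R_total = 106/2.597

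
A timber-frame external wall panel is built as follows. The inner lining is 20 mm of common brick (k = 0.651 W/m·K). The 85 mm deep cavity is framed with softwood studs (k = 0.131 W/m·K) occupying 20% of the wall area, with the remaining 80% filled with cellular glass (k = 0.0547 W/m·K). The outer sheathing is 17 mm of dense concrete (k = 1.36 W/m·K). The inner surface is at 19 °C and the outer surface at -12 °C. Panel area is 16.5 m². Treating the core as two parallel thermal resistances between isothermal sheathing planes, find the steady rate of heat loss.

Q ≈ 407 W

Sheathing layers in series; stud and cavity paths in parallel between them.
R_inner = 0.02/(0.651×16.5) = 0.001862 K/W
R_stud  = 0.085/(0.131×0.2×16.5) = 0.1966 K/W
R_cav   = 0.085/(0.0547×0.8×16.5) = 0.1177 K/W
1/R_core = 1/R_stud + 1/R_cav → R_core = 0.07364 K/W
R_outer = 0.017/(1.36×16.5) = 7.576×10^-4 K/W
R_total = 0.07625 K/W
Q = ΔT/R_total = 31/0.07625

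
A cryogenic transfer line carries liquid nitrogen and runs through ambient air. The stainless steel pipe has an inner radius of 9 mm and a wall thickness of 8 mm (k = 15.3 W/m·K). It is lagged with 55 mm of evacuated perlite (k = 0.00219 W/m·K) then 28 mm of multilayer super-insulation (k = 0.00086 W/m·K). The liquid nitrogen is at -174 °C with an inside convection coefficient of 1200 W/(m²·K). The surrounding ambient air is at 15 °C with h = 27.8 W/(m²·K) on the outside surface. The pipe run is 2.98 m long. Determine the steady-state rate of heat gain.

Q ≈ 3.4 W

Treating each annulus and film as a series resistance:
R_inner film = 1/(h_i·2πr₁L) = 1/(1200×2π×0.009×2.98) = 0.004945 K/W
R_stainless steel pipe wall = ln(17/9)/(2π×15.3×2.98) = 0.00222 K/W
R_evacuated perlite = ln(72/17)/(2π×0.00219×2.98) = 35.2 K/W
R_multilayer super-insulation = ln(100/72)/(2π×0.00086×2.98) = 20.4 K/W
R_outer film = 1/(h_o·2πr_oL) = 1/(27.8×2π×0.1×2.98) = 0.01921 K/W
R_total = 55.63 K/W
Q = ΔT/R_total = 189/55.63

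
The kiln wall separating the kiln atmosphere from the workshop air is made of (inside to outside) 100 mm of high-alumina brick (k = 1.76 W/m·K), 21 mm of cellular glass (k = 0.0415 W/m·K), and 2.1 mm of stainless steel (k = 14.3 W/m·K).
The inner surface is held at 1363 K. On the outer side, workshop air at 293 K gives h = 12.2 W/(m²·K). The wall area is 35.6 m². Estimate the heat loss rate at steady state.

Q ≈ 59100 W

Treating each layer as a thermal resistance in series:
R_high-alumina brick = L/(kA) = 0.1/(1.76×35.6) = 0.001596 K/W
R_cellular glass = L/(kA) = 0.021/(0.0415×35.6) = 0.01421 K/W
R_stainless steel = L/(kA) = 0.0021/(14.3×35.6) = 4.125×10^-6 K/W
R_outer film = 1/(h_o·A) = 1/(12.2×35.6) = 0.002302 K/W
R_total = 0.01812 K/W
Q = ΔT / R_total = 1070 / 0.01812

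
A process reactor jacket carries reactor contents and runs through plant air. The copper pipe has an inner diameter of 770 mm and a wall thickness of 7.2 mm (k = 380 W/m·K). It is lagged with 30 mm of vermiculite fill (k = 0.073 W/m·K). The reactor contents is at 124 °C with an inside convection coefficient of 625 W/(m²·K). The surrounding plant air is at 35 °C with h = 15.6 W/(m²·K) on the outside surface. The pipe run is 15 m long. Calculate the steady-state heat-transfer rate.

Radial resistances (cylindrical: R_cond = ln(r_o/r_i)/(2πkL), R_conv = 1/(h·2πrL)):
R_inner film = 1/(h_i·2πr₁L) = 1/(625×2π×0.385×15) = 4.409×10^-5 K/W
R_copper pipe wall = ln(392.2/385)/(2π×380×15) = 5.174×10^-7 K/W
R_vermiculite fill = ln(422.2/392.2)/(2π×0.073×15) = 0.01071 K/W
R_outer film = 1/(h_o·2πr_oL) = 1/(15.6×2π×0.4222×15) = 0.001611 K/W
R_total = 0.01237 K/W
Q = ΔT/R_total = 89/0.01237

Q ≈ 7200 W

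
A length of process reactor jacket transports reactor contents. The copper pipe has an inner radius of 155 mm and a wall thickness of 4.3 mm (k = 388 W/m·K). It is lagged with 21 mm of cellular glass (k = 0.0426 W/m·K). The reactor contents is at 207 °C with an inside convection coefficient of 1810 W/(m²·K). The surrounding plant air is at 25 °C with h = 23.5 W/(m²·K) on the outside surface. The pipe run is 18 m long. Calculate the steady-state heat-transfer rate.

Cylindrical conduction, so R = ln(r₂/r₁)/(2πkL) per layer, in series:
R_inner film = 1/(h_i·2πr₁L) = 1/(1810×2π×0.155×18) = 3.152×10^-5 K/W
R_copper pipe wall = ln(159.3/155)/(2π×388×18) = 6.236×10^-7 K/W
R_cellular glass = ln(180.3/159.3)/(2π×0.0426×18) = 0.0257 K/W
R_outer film = 1/(h_o·2πr_oL) = 1/(23.5×2π×0.1803×18) = 0.002087 K/W
R_total = 0.02782 K/W
Q = ΔT/R_total = 182/0.02782

Q ≈ 6540 W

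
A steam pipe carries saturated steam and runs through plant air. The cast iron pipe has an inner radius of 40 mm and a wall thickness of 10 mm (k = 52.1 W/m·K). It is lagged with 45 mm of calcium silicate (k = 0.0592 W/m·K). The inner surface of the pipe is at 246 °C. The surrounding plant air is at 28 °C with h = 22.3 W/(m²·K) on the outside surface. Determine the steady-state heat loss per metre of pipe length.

q′ ≈ 121 W/m

Cylindrical conduction, so R = ln(r₂/r₁)/(2πkL) per layer, in series:
R_cast iron pipe wall = ln(50/40)/(2π×52.1×1) = 6.817×10^-4 K/W
R_calcium silicate = ln(95/50)/(2π×0.0592×1) = 1.726 K/W
R_outer film = 1/(h_o·2πr_oL) = 1/(22.3×2π×0.095×1) = 0.07513 K/W
R_total = 1.801 K/W
Q = ΔT/R_total = 218/1.801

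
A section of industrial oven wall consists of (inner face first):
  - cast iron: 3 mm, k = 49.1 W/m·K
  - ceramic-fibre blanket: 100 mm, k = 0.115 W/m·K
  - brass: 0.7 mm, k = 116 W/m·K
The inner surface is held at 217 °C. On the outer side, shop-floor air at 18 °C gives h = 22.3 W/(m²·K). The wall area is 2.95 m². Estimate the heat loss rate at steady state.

Model the wall as resistances in series:
R_cast iron = L/(kA) = 0.003/(49.1×2.95) = 2.071×10^-5 K/W
R_ceramic-fibre blanket = L/(kA) = 0.1/(0.115×2.95) = 0.2948 K/W
R_brass = L/(kA) = 0.0007/(116×2.95) = 2.046×10^-6 K/W
R_outer film = 1/(h_o·A) = 1/(22.3×2.95) = 0.0152 K/W
R_total = 0.31 K/W
Q = ΔT / R_total = 199 / 0.31

Q ≈ 642 W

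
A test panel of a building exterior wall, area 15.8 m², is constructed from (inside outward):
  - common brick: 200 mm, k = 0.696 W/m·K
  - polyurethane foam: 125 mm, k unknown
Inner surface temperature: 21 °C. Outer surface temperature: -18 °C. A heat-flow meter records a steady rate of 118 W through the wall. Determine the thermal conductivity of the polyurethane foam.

k ≈ 0.0253 W/(m·K)

Using the resistance-network approach (series):
R_common brick = L/(kA) = 0.2/(0.696×15.8) = 0.01819 K/W
Sum of known resistances R_other = 0.01819 K/W
Total R = ΔT/Q = 39/118 = 0.3305 K/W
R_polyurethane foam = R_total − R_other = 0.3123 K/W
k = L/(R·A) = 0.125/(0.3123×15.8)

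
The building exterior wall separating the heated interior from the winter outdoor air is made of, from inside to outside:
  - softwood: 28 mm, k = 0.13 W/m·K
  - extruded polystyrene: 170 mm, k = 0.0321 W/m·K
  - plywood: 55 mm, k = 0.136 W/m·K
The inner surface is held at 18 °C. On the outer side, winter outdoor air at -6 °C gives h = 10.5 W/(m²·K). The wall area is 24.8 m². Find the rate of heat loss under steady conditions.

Using the resistance-network approach (series):
R_softwood = L/(kA) = 0.028/(0.13×24.8) = 0.008685 K/W
R_extruded polystyrene = L/(kA) = 0.17/(0.0321×24.8) = 0.2135 K/W
R_plywood = L/(kA) = 0.055/(0.136×24.8) = 0.01631 K/W
R_outer film = 1/(h_o·A) = 1/(10.5×24.8) = 0.00384 K/W
R_total = 0.2424 K/W
Q = ΔT / R_total = 24 / 0.2424

Q ≈ 99 W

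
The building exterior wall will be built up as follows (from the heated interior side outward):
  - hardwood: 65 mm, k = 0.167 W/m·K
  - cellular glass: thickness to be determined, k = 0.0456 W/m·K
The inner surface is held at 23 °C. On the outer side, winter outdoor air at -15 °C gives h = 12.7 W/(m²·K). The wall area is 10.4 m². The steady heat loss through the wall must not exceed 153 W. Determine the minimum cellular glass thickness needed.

L ≈ 96.4 mm

Thermal resistances in series:
R_hardwood = L/(kA) = 0.065/(0.167×10.4) = 0.03743 K/W
R_outer film = 1/(h_o·A) = 1/(12.7×10.4) = 0.007571 K/W
Sum of the known resistances R_other = 0.045 K/W
Required total resistance R_tot = ΔT/Q_allow = 38/153 = 0.2484 K/W
R_cellular glass = R_tot − R_other = 0.2034 K/W
L = R·k·A = 0.2034×0.0456×10.4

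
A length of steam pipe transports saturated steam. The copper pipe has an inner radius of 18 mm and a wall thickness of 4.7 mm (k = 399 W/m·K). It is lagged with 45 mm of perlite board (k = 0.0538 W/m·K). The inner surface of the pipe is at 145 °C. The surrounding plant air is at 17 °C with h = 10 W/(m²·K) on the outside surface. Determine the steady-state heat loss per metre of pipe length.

q′ ≈ 36.9 W/m

Cylindrical conduction, so R = ln(r₂/r₁)/(2πkL) per layer, in series:
R_copper pipe wall = ln(22.7/18)/(2π×399×1) = 9.254×10^-5 K/W
R_perlite board = ln(67.7/22.7)/(2π×0.0538×1) = 3.233 K/W
R_outer film = 1/(h_o·2πr_oL) = 1/(10×2π×0.0677×1) = 0.2351 K/W
R_total = 3.468 K/W
Q = ΔT/R_total = 128/3.468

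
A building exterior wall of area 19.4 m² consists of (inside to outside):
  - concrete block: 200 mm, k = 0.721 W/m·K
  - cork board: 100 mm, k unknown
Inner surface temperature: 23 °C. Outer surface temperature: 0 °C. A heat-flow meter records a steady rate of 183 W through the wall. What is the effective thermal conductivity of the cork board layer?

k ≈ 0.0463 W/(m·K)

Treating each layer as a thermal resistance in series:
R_concrete block = L/(kA) = 0.2/(0.721×19.4) = 0.0143 K/W
Sum of known resistances R_other = 0.0143 K/W
Total R = ΔT/Q = 23/183 = 0.1257 K/W
R_cork board = R_total − R_other = 0.1114 K/W
k = L/(R·A) = 0.1/(0.1114×19.4)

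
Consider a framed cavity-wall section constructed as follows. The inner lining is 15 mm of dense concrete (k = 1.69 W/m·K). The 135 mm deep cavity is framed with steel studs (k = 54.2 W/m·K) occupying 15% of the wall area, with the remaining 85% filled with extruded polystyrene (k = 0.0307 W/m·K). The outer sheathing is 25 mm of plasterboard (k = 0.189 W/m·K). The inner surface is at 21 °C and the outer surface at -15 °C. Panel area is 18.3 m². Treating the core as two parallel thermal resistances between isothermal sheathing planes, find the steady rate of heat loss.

Q ≈ 4180 W

Sheathing layers in series; stud and cavity paths in parallel between them.
R_inner = 0.015/(1.69×18.3) = 4.85×10^-4 K/W
R_stud  = 0.135/(54.2×0.15×18.3) = 9.074×10^-4 K/W
R_cav   = 0.135/(0.0307×0.85×18.3) = 0.2827 K/W
1/R_core = 1/R_stud + 1/R_cav → R_core = 9.045×10^-4 K/W
R_outer = 0.025/(0.189×18.3) = 0.007228 K/W
R_total = 0.008618 K/W
Q = ΔT/R_total = 36/0.008618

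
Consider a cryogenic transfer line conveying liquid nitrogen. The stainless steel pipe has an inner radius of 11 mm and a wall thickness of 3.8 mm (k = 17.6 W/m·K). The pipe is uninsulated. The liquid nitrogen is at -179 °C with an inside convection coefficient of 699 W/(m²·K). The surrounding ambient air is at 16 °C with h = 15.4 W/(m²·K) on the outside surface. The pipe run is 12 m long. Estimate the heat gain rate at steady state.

Q ≈ 3240 W

Cylindrical conduction, so R = ln(r₂/r₁)/(2πkL) per layer, in series:
R_inner film = 1/(h_i·2πr₁L) = 1/(699×2π×0.011×12) = 0.001725 K/W
R_stainless steel pipe wall = ln(14.8/11)/(2π×17.6×12) = 2.236×10^-4 K/W
R_outer film = 1/(h_o·2πr_oL) = 1/(15.4×2π×0.0148×12) = 0.05819 K/W
R_total = 0.06014 K/W
Q = ΔT/R_total = 195/0.06014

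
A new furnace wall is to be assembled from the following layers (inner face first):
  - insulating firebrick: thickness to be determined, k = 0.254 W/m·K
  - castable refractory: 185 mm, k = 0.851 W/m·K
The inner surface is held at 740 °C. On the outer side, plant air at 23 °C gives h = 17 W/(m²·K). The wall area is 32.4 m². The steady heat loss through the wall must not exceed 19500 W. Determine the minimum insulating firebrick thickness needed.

L ≈ 232 mm

Thermal resistances in series:
R_castable refractory = L/(kA) = 0.185/(0.851×32.4) = 0.00671 K/W
R_outer film = 1/(h_o·A) = 1/(17×32.4) = 0.001816 K/W
Sum of the known resistances R_other = 0.008525 K/W
Required total resistance R_tot = ΔT/Q_allow = 717/19500 = 0.03677 K/W
R_insulating firebrick = R_tot − R_other = 0.02824 K/W
L = R·k·A = 0.02824×0.254×32.4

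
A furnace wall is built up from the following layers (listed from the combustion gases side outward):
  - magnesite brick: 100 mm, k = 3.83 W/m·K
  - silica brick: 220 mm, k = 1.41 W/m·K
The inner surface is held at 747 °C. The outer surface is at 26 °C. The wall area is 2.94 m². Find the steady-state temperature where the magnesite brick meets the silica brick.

Treating each layer as a thermal resistance in series:
R_magnesite brick = L/(kA) = 0.1/(3.83×2.94) = 0.008881 K/W
R_silica brick = L/(kA) = 0.22/(1.41×2.94) = 0.05307 K/W
R_total = 0.06195 K/W;  Q = ΔT/R_total = 721/0.06195 = 11640 W
T_interface = T_inner − Q·ΣR(inner→interface) = 747 − 11600×0.008881

T ≈ 644 °C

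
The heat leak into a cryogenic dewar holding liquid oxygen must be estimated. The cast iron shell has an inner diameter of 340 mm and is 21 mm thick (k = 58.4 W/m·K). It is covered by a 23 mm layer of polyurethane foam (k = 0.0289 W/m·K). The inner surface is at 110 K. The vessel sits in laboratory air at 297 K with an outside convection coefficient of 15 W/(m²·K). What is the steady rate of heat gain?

Radial (spherical) resistances in series:
R_cast iron shell = (1/0.17 − 1/0.191)/(4π×58.4) = 8.813×10^-4 K/W
R_polyurethane foam = (1/0.191 − 1/0.214)/(4π×0.0289) = 1.549 K/W
R_outer film = 1/(h·4πr_o²) = 1/(15×4π×0.214²) = 0.1158 K/W
R_total = 1.666 K/W
Q = ΔT/R_total = 187/1.666

Q ≈ 112 W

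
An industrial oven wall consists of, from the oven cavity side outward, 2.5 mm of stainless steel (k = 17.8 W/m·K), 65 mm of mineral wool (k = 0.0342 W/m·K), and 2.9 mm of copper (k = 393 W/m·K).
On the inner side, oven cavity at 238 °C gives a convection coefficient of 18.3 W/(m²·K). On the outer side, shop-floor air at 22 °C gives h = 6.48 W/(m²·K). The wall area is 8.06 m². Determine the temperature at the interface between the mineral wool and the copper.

T ≈ 37.8 °C

Model the wall as resistances in series:
R_inner film = 1/(h_i·A) = 1/(18.3×8.06) = 0.00678 K/W
R_stainless steel = L/(kA) = 0.0025/(17.8×8.06) = 1.743×10^-5 K/W
R_mineral wool = L/(kA) = 0.065/(0.0342×8.06) = 0.2358 K/W
R_copper = L/(kA) = 0.0029/(393×8.06) = 9.155×10^-7 K/W
R_outer film = 1/(h_o·A) = 1/(6.48×8.06) = 0.01915 K/W
R_total = 0.2617 K/W;  Q = ΔT/R_total = 216/0.2617 = 825.2 W
T_interface = T_inner − Q·ΣR(inner→interface) = 238 − 825×0.2426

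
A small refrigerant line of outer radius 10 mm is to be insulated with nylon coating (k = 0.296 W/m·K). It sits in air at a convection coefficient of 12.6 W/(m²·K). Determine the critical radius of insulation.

For a cylinder r_cr = k/h = 0.296/12.6
r_cr = 23.5 mm; since the bare radius (10 mm) is below r_cr, adding a thin layer of insulation will *increase* heat loss.

r_cr ≈ 23.5 mm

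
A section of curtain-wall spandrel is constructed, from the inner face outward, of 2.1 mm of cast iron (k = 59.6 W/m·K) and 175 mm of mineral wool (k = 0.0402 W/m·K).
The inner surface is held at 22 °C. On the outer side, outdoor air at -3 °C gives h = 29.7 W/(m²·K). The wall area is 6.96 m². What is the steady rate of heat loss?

Q ≈ 39.7 W

Thermal resistances in series:
R_cast iron = L/(kA) = 0.0021/(59.6×6.96) = 5.062×10^-6 K/W
R_mineral wool = L/(kA) = 0.175/(0.0402×6.96) = 0.6255 K/W
R_outer film = 1/(h_o·A) = 1/(29.7×6.96) = 0.004838 K/W
R_total = 0.6303 K/W
Q = ΔT / R_total = 25 / 0.6303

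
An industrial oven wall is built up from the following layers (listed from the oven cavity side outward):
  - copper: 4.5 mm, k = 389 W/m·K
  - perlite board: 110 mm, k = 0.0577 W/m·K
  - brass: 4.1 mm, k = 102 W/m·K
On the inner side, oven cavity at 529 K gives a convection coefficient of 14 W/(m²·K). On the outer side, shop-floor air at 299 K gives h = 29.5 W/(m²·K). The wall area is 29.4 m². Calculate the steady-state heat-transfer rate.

Q ≈ 3360 W

Model the wall as resistances in series:
R_inner film = 1/(h_i·A) = 1/(14×29.4) = 0.00243 K/W
R_copper = L/(kA) = 0.0045/(389×29.4) = 3.935×10^-7 K/W
R_perlite board = L/(kA) = 0.11/(0.0577×29.4) = 0.06484 K/W
R_brass = L/(kA) = 0.0041/(102×29.4) = 1.367×10^-6 K/W
R_outer film = 1/(h_o·A) = 1/(29.5×29.4) = 0.001153 K/W
R_total = 0.06843 K/W
Q = ΔT / R_total = 230 / 0.06843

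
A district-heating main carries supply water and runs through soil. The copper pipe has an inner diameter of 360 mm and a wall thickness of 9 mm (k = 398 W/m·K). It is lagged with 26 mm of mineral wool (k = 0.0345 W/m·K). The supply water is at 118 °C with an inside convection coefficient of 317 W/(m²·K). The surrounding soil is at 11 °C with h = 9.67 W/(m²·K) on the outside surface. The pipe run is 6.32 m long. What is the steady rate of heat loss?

Cylindrical conduction, so R = ln(r₂/r₁)/(2πkL) per layer, in series:
R_inner film = 1/(h_i·2πr₁L) = 1/(317×2π×0.18×6.32) = 4.413×10^-4 K/W
R_copper pipe wall = ln(189/180)/(2π×398×6.32) = 3.087×10^-6 K/W
R_mineral wool = ln(215/189)/(2π×0.0345×6.32) = 0.09408 K/W
R_outer film = 1/(h_o·2πr_oL) = 1/(9.67×2π×0.215×6.32) = 0.01211 K/W
R_total = 0.1066 K/W
Q = ΔT/R_total = 107/0.1066

Q ≈ 1000 W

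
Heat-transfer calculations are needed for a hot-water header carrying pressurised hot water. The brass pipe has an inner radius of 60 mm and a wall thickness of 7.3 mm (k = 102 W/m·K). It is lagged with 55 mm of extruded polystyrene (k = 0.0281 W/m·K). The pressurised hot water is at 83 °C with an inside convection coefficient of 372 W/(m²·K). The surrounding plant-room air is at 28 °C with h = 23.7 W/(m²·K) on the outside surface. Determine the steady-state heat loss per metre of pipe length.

q′ ≈ 16 W/m

For a radial system each layer contributes R = ln(r_out/r_in)/(2πkL); films add R = 1/(hA).
R_inner film = 1/(h_i·2πr₁L) = 1/(372×2π×0.06×1) = 0.007131 K/W
R_brass pipe wall = ln(67.3/60)/(2π×102×1) = 1.792×10^-4 K/W
R_extruded polystyrene = ln(122.3/67.3)/(2π×0.0281×1) = 3.383 K/W
R_outer film = 1/(h_o·2πr_oL) = 1/(23.7×2π×0.1223×1) = 0.05491 K/W
R_total = 3.445 K/W
Q = ΔT/R_total = 55/3.445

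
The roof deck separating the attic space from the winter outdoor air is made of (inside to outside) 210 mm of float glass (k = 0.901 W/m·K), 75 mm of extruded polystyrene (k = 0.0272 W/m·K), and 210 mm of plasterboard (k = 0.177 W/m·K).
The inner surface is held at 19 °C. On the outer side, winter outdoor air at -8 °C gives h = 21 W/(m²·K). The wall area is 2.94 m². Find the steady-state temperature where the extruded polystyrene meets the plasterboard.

T ≈ -0.113 °C

Series thermal resistances:
R_float glass = L/(kA) = 0.21/(0.901×2.94) = 0.07928 K/W
R_extruded polystyrene = L/(kA) = 0.075/(0.0272×2.94) = 0.9379 K/W
R_plasterboard = L/(kA) = 0.21/(0.177×2.94) = 0.4036 K/W
R_outer film = 1/(h_o·A) = 1/(21×2.94) = 0.0162 K/W
R_total = 1.437 K/W;  Q = ΔT/R_total = 27/1.437 = 18.79 W
T_interface = T_inner − Q·ΣR(inner→interface) = 19 − 18.8×1.017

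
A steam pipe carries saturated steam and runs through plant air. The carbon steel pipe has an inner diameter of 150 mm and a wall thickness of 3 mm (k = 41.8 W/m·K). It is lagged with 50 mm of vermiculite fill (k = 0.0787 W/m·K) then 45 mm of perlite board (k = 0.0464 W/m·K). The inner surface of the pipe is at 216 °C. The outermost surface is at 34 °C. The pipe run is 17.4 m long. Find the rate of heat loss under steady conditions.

Q ≈ 1560 W

For a radial system each layer contributes R = ln(r_out/r_in)/(2πkL); films add R = 1/(hA).
R_carbon steel pipe wall = ln(78/75)/(2π×41.8×17.4) = 8.582×10^-6 K/W
R_vermiculite fill = ln(128/78)/(2π×0.0787×17.4) = 0.05757 K/W
R_perlite board = ln(173/128)/(2π×0.0464×17.4) = 0.05939 K/W
R_total = 0.117 K/W
Q = ΔT/R_total = 182/0.117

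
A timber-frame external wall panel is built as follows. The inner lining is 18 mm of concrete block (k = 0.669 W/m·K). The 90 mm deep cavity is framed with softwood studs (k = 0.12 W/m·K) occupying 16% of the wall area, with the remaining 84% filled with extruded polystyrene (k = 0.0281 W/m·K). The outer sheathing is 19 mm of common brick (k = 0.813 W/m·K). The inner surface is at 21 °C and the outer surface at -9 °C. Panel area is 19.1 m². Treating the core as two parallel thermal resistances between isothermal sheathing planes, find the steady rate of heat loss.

Q ≈ 266 W

Sheathing layers in series; stud and cavity paths in parallel between them.
R_inner = 0.018/(0.669×19.1) = 0.001409 K/W
R_stud  = 0.09/(0.12×0.16×19.1) = 0.2454 K/W
R_cav   = 0.09/(0.0281×0.84×19.1) = 0.1996 K/W
1/R_core = 1/R_stud + 1/R_cav → R_core = 0.1101 K/W
R_outer = 0.019/(0.813×19.1) = 0.001224 K/W
R_total = 0.1127 K/W
Q = ΔT/R_total = 30/0.1127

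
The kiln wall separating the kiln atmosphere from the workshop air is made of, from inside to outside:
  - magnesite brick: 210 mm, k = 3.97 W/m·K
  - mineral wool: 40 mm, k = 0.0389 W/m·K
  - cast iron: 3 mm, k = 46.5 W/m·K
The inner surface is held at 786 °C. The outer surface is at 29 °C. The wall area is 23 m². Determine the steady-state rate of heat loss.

Using the resistance-network approach (series):
R_magnesite brick = L/(kA) = 0.21/(3.97×23) = 0.0023 K/W
R_mineral wool = L/(kA) = 0.04/(0.0389×23) = 0.04471 K/W
R_cast iron = L/(kA) = 0.003/(46.5×23) = 2.805×10^-6 K/W
R_total = 0.04701 K/W
Q = ΔT / R_total = 757 / 0.04701

Q ≈ 16100 W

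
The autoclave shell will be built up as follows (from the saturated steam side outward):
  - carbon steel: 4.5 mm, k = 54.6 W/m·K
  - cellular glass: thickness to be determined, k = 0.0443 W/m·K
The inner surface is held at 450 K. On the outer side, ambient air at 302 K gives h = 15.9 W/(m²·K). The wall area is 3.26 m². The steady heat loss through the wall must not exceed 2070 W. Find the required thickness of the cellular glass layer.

L ≈ 7.54 mm

Thermal resistances in series:
R_carbon steel = L/(kA) = 0.0045/(54.6×3.26) = 2.528×10^-5 K/W
R_outer film = 1/(h_o·A) = 1/(15.9×3.26) = 0.01929 K/W
Sum of the known resistances R_other = 0.01932 K/W
Required total resistance R_tot = ΔT/Q_allow = 148/2070 = 0.0715 K/W
R_cellular glass = R_tot − R_other = 0.05218 K/W
L = R·k·A = 0.05218×0.0443×3.26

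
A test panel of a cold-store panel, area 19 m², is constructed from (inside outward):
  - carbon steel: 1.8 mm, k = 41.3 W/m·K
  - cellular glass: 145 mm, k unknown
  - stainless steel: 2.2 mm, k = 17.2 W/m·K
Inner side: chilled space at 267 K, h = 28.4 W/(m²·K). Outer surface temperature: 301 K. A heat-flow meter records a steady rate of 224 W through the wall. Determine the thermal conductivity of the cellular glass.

k ≈ 0.0509 W/(m·K)

Series thermal resistances:
R_inner film = 1/(h_i·A) = 1/(28.4×19) = 0.001853 K/W
R_carbon steel = L/(kA) = 0.0018/(41.3×19) = 2.294×10^-6 K/W
R_stainless steel = L/(kA) = 0.0022/(17.2×19) = 6.732×10^-6 K/W
Sum of known resistances R_other = 0.001862 K/W
Total R = ΔT/Q = 34/224 = 0.1518 K/W
R_cellular glass = R_total − R_other = 0.1499 K/W
k = L/(R·A) = 0.145/(0.1499×19)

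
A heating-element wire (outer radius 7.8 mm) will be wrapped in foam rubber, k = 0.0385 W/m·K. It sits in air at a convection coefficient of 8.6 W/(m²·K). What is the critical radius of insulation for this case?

For a cylinder r_cr = k/h = 0.0385/8.6
r_cr = 4.48 mm; since the bare radius (7.8 mm) is above r_cr, any added insulation will reduce heat loss.

r_cr ≈ 4.48 mm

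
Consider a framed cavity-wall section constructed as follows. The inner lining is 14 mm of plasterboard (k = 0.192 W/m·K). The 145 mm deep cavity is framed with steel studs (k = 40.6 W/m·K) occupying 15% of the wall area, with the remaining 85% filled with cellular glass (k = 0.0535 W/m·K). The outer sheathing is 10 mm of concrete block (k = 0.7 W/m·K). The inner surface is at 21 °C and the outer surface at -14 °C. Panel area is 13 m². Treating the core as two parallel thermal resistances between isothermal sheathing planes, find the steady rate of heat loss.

Sheathing layers in series; stud and cavity paths in parallel between them.
R_inner = 0.014/(0.192×13) = 0.005609 K/W
R_stud  = 0.145/(40.6×0.15×13) = 0.001832 K/W
R_cav   = 0.145/(0.0535×0.85×13) = 0.2453 K/W
1/R_core = 1/R_stud + 1/R_cav → R_core = 0.001818 K/W
R_outer = 0.01/(0.7×13) = 0.001099 K/W
R_total = 0.008526 K/W
Q = ΔT/R_total = 35/0.008526

Q ≈ 4110 W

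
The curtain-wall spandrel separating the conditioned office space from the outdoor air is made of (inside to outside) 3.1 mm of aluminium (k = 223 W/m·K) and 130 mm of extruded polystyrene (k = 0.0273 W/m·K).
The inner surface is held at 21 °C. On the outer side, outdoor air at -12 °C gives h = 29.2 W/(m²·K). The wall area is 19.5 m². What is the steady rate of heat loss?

Thermal resistances in series:
R_aluminium = L/(kA) = 0.0031/(223×19.5) = 7.129×10^-7 K/W
R_extruded polystyrene = L/(kA) = 0.13/(0.0273×19.5) = 0.2442 K/W
R_outer film = 1/(h_o·A) = 1/(29.2×19.5) = 0.001756 K/W
R_total = 0.246 K/W
Q = ΔT / R_total = 33 / 0.246

Q ≈ 134 W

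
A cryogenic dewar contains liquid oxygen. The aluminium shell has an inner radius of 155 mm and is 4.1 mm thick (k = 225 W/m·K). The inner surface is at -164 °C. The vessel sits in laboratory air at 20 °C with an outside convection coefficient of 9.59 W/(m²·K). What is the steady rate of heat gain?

Each spherical layer contributes R = (1/r_i − 1/r_o)/(4πk):
R_aluminium shell = (1/0.155 − 1/0.1591)/(4π×225) = 5.88×10^-5 K/W
R_outer film = 1/(h·4πr_o²) = 1/(9.59×4π×0.1591²) = 0.3278 K/W
R_total = 0.3279 K/W
Q = ΔT/R_total = 184/0.3279

Q ≈ 561 W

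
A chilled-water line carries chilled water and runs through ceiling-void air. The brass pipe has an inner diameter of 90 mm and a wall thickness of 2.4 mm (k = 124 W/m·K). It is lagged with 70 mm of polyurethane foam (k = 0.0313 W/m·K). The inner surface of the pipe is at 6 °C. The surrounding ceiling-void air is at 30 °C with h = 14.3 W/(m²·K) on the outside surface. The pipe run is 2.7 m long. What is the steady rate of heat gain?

Q ≈ 13.8 W

For a radial system each layer contributes R = ln(r_out/r_in)/(2πkL); films add R = 1/(hA).
R_brass pipe wall = ln(47.4/45)/(2π×124×2.7) = 2.47×10^-5 K/W
R_polyurethane foam = ln(117.4/47.4)/(2π×0.0313×2.7) = 1.708 K/W
R_outer film = 1/(h_o·2πr_oL) = 1/(14.3×2π×0.1174×2.7) = 0.03511 K/W
R_total = 1.743 K/W
Q = ΔT/R_total = 24/1.743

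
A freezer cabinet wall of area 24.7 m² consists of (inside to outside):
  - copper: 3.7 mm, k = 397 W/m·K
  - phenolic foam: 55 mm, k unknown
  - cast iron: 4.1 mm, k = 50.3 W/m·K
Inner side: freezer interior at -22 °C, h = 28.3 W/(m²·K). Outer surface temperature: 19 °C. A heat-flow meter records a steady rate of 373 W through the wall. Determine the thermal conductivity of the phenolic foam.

k ≈ 0.0205 W/(m·K)

Thermal resistances in series:
R_inner film = 1/(h_i·A) = 1/(28.3×24.7) = 0.001431 K/W
R_copper = L/(kA) = 0.0037/(397×24.7) = 3.773×10^-7 K/W
R_cast iron = L/(kA) = 0.0041/(50.3×24.7) = 3.3×10^-6 K/W
Sum of known resistances R_other = 0.001434 K/W
Total R = ΔT/Q = 41/373 = 0.1099 K/W
R_phenolic foam = R_total − R_other = 0.1085 K/W
k = L/(R·A) = 0.055/(0.1085×24.7)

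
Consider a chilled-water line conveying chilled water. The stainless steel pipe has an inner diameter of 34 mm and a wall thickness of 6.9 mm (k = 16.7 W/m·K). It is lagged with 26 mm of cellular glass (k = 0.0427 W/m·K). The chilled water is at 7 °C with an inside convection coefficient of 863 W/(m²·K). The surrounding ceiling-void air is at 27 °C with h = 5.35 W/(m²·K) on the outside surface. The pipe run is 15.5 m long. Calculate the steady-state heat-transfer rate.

Radial resistances (cylindrical: R_cond = ln(r_o/r_i)/(2πkL), R_conv = 1/(h·2πrL)):
R_inner film = 1/(h_i·2πr₁L) = 1/(863×2π×0.017×15.5) = 6.999×10^-4 K/W
R_stainless steel pipe wall = ln(23.9/17)/(2π×16.7×15.5) = 2.095×10^-4 K/W
R_cellular glass = ln(49.9/23.9)/(2π×0.0427×15.5) = 0.177 K/W
R_outer film = 1/(h_o·2πr_oL) = 1/(5.35×2π×0.0499×15.5) = 0.03846 K/W
R_total = 0.2164 K/W
Q = ΔT/R_total = 20/0.2164

Q ≈ 92.4 W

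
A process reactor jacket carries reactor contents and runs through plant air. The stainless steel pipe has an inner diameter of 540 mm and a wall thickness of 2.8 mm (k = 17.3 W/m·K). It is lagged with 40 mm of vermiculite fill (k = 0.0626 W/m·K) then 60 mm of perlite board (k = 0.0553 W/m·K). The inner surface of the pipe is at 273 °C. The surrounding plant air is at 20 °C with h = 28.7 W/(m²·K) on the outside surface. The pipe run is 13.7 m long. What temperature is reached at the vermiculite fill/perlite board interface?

T ≈ 172 °C

Cylindrical conduction, so R = ln(r₂/r₁)/(2πkL) per layer, in series:
R_stainless steel pipe wall = ln(272.8/270)/(2π×17.3×13.7) = 6.928×10^-6 K/W
R_vermiculite fill = ln(312.8/272.8)/(2π×0.0626×13.7) = 0.02539 K/W
R_perlite board = ln(372.8/312.8)/(2π×0.0553×13.7) = 0.03686 K/W
R_outer film = 1/(h_o·2πr_oL) = 1/(28.7×2π×0.3728×13.7) = 0.001086 K/W
R_total = 0.06335 K/W
Q = ΔT/R_total = 253/0.06335
Q = 3990 W
T_interface = T_inner − Q·ΣR(inner→interface) = 273 − 3990×0.0254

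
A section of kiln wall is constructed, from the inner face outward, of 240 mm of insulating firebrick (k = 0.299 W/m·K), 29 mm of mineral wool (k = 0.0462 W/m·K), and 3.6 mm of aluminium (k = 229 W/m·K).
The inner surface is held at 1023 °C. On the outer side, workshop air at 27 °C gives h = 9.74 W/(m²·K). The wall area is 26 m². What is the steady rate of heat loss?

Q ≈ 16900 W

Thermal resistances in series:
R_insulating firebrick = L/(kA) = 0.24/(0.299×26) = 0.03087 K/W
R_mineral wool = L/(kA) = 0.029/(0.0462×26) = 0.02414 K/W
R_aluminium = L/(kA) = 0.0036/(229×26) = 6.046×10^-7 K/W
R_outer film = 1/(h_o·A) = 1/(9.74×26) = 0.003949 K/W
R_total = 0.05896 K/W
Q = ΔT / R_total = 996 / 0.05896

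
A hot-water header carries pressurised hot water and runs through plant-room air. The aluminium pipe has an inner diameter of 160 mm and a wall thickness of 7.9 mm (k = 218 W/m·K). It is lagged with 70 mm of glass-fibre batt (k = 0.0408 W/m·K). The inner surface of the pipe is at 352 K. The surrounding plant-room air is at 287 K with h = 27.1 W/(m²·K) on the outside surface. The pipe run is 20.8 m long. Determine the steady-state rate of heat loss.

Q ≈ 582 W

Per-layer cylindrical resistances, series-summed:
R_aluminium pipe wall = ln(87.9/80)/(2π×218×20.8) = 3.305×10^-6 K/W
R_glass-fibre batt = ln(157.9/87.9)/(2π×0.0408×20.8) = 0.1099 K/W
R_outer film = 1/(h_o·2πr_oL) = 1/(27.1×2π×0.1579×20.8) = 0.001788 K/W
R_total = 0.1116 K/W
Q = ΔT/R_total = 65/0.1116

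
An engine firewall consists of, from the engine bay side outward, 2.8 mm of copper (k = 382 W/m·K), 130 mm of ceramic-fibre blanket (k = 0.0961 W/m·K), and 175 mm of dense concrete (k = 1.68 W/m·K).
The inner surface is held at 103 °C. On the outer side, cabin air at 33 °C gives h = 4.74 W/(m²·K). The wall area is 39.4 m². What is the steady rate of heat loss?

Model the wall as resistances in series:
R_copper = L/(kA) = 0.0028/(382×39.4) = 1.86×10^-7 K/W
R_ceramic-fibre blanket = L/(kA) = 0.13/(0.0961×39.4) = 0.03433 K/W
R_dense concrete = L/(kA) = 0.175/(1.68×39.4) = 0.002644 K/W
R_outer film = 1/(h_o·A) = 1/(4.74×39.4) = 0.005355 K/W
R_total = 0.04233 K/W
Q = ΔT / R_total = 70 / 0.04233

Q ≈ 1650 W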